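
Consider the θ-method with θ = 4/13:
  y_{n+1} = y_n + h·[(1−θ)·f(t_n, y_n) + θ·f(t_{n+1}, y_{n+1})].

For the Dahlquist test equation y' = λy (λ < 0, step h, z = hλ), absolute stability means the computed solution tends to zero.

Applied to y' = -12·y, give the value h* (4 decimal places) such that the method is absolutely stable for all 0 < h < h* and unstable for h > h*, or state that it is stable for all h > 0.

Test eqn y'=λy, z=hλ:
  y_{n+1} = y_n + z·[9/13·y_n + 4/13·y_{n+1}] ⇒ (1 − 4/13z)y_{n+1} = (1 + 9/13z)y_n
  R(z) = (1 + 9/13z)/(1 − 4/13z).

Boundary: |R(x)|=1, x<0.
x=-0.34: |R|=0.6922
R=−1: 1+9/13x = −1+4/13x ⇒ -5/13x=2 ⇒ x=2/(-5/13)=-5.2000
Confirm numerically:
  x=-3.684: |R|=0.72671 <1
  x=-2.977: |R|=0.55376 <1
  x=-2.827: |R|=0.51189 <1
  x=-2.730: |R|=0.48370 <1
  x=-5.295: |R|=1.01390 >1
  x=-5.273: |R|=1.01071 >1
So |R|<1 on (-5.2000, 0).

(-5.2000,0); λ=-12 ⇒ h* = (26/5)/12 = 0.4333.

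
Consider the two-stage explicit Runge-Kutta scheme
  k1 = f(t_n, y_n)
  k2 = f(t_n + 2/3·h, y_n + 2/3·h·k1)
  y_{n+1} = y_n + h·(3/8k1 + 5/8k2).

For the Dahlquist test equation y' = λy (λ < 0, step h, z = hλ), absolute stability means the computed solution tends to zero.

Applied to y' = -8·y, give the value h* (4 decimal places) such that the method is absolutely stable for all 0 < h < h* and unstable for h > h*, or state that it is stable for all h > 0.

Set f=λy, z=hλ:
  k1=λy_n ⇒ h·k1=z·y_n;  k2=λ(1+2/3z)y_n ⇒ h·k2=z(1+2/3z)y_n
  y_{n+1}/y_n = 1 + 3/8z + 5/8z(1+2/3z) = 1 + z + 5/12z²
  R(z) = 1 + z + 5/12z².

Solve |R(x)|<1 on ℝ⁻.
x=-1: |R|=0.4167
R=1: x+5/12x²=0 ⇒ x=−12/5=-2.4000; min R=1−1/(4·5/12)=0.4000>−1
Confirm numerically:
  x=-2.159: |R|=0.78320 <1
  x=-1.553: |R|=0.45192 <1
  x=-1.327: |R|=0.40672 <1
  x=-2.885: |R|=1.58301 >1
  x=-2.847: |R|=1.53025 >1
Stable set (-2.4000, 0).

(-2.4000,0); λ=-8 ⇒ h* = (12/5)/8 = 0.3000.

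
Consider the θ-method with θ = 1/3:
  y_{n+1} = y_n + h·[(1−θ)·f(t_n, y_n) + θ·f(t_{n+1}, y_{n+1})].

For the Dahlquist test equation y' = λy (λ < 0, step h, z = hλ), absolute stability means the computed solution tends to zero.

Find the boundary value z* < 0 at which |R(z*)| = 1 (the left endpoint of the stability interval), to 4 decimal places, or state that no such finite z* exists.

With y'=λy (z=hλ):
  y_{n+1} = y_n + z·[2/3·y_n + 1/3·y_{n+1}] ⇒ (1 − 1/3z)y_{n+1} = (1 + 2/3z)y_n
  ⇒ R(z) = (1 + 2/3z)/(1 − 1/3z).

Boundary: |R(x)|=1, x<0.
x=-0.56: |R|=0.5281
R=−1: 1+2/3x = −1+1/3x ⇒ -1/3x=2 ⇒ x=2/(-1/3)=-6.0000
Confirm numerically:
  x=-4.921: |R|=0.86378 <1
  x=-4.591: |R|=0.81439 <1
  x=-4.268: |R|=0.76170 <1
  x=-3.372: |R|=0.58757 <1
  x=-6.510: |R|=1.05363 >1
  x=-6.178: |R|=1.01939 >1
Interval (-6.0000, 0).

left endpoint -6.0000.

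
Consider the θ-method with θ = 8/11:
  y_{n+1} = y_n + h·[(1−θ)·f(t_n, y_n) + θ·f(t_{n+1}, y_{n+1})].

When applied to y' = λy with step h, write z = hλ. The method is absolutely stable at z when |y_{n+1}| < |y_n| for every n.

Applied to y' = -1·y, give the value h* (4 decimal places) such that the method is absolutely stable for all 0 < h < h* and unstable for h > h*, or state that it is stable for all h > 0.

interval (−∞, 0). Any h>0 works for λ=-1.

With y'=λy (z=hλ):
  y_{n+1} = y_n + z·[3/11·y_n + 8/11·y_{n+1}] ⇒ (1 − 8/11z)y_{n+1} = (1 + 3/11z)y_n
  ⇒ R(z) = (1 + 3/11z)/(1 − 8/11z).

Boundary: |R(x)|=1, x<0.
x=-1.2: |R|=0.3592
x=-2: |R|=0.1852
x=-10: |R|=0.2088
x=-100: |R|=0.3564
θ=8/11≥1/2 ⇒ |1+3/11x|<|1−8/11x| ∀x<0 ⇒ stable on all of ℝ⁻.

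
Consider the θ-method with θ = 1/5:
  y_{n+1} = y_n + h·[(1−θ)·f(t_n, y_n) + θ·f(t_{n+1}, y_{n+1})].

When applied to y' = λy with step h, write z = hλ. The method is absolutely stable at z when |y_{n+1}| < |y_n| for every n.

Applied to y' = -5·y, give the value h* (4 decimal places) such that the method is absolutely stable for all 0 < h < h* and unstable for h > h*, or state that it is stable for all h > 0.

(-3.3333,0); λ=-5 ⇒ h* = (10/3)/5 = 0.6667.

Test eqn y'=λy, z=hλ:
  y_{n+1} = y_n + z·[4/5·y_n + 1/5·y_{n+1}] ⇒ (1 − 1/5z)y_{n+1} = (1 + 4/5z)y_n
  so R(z) = (1 + 4/5z)/(1 − 1/5z).

Need |R(x)|<1, x<0.
x=-0.63: |R|=0.4405
R=−1: 1+4/5x = −1+1/5x ⇒ -3/5x=2 ⇒ x=2/(-3/5)=-3.3333
Confirm numerically:
  x=-3.040: |R|=0.89055 <1
  x=-2.337: |R|=0.59261 <1
  x=-1.899: |R|=0.37629 <1
  x=-3.750: |R|=1.14286 >1
  x=-3.723: |R|=1.13401 >1
So |R|<1 on (-3.3333, 0).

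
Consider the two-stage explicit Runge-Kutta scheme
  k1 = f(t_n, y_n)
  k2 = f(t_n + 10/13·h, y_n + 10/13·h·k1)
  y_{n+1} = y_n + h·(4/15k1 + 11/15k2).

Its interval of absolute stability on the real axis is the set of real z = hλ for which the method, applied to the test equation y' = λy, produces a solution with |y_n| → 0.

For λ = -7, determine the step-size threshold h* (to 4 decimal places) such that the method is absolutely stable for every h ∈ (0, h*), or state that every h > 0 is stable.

(-1.7727,0); λ=-7 ⇒ h* = (39/22)/7 = 0.2532.

With y'=λy (z=hλ):
  k1=λy_n ⇒ h·k1=z·y_n;  k2=λ(1+10/13z)y_n ⇒ h·k2=z(1+10/13z)y_n
  y_{n+1}/y_n = 1 + 4/15z + 11/15z(1+10/13z) = 1 + z + 22/39z²
  so R(z) = 1 + z + 22/39z².

Solve |R(x)|<1 on ℝ⁻.
x=-0.34: |R|=0.7252
R=1: x+22/39x²=0 ⇒ x=−39/22=-1.7727; min R=1−1/(4·22/39)=0.5568>−1
Confirm numerically:
  x=-1.751: |R|=0.97854 <1
  x=-1.328: |R|=0.66684 <1
  x=-1.178: |R|=0.60480 <1
  x=-2.351: |R|=1.76691 >1
  x=-2.157: |R|=1.46757 >1
  x=-1.967: |R|=1.21556 >1
Stable set (-1.7727, 0).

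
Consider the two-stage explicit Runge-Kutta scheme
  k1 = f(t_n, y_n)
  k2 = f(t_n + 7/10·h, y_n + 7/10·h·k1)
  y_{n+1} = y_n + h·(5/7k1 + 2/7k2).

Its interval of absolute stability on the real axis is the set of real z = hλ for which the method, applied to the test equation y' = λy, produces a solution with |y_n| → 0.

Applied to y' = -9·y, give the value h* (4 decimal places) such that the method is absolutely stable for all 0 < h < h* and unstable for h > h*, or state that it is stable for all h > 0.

(-5.0000,0); λ=-9 ⇒ h* = (5)/9 = 0.5556.

Set f=λy, z=hλ:
  k1=λy_n ⇒ h·k1=z·y_n;  k2=λ(1+7/10z)y_n ⇒ h·k2=z(1+7/10z)y_n
  y_{n+1}/y_n = 1 + 5/7z + 2/7z(1+7/10z) = 1 + z + 1/5z²
  ⇒ R(z) = 1 + z + 1/5z².

Boundary: |R(x)|=1, x<0.
x=-1.79: |R|=0.1492
R=1: x+1/5x²=0 ⇒ x=−5=-5.0000; min R=1−1/(4·1/5)=-0.2500>−1
Confirm numerically:
  x=-4.779: |R|=0.78877 <1
  x=-3.917: |R|=0.15158 <1
  x=-3.094: |R|=0.17943 <1
  x=-2.802: |R|=0.23176 <1
  x=-5.569: |R|=1.63375 >1
  x=-5.359: |R|=1.38478 >1
  x=-5.137: |R|=1.14075 >1
Interval (-5.0000, 0).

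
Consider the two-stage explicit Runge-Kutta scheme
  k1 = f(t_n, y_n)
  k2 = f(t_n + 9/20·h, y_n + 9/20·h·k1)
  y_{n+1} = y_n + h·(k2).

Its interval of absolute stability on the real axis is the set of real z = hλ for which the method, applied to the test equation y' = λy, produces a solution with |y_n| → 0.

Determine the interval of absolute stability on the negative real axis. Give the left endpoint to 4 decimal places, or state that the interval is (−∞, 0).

z∈(-2.2222,0).

Test eqn y'=λy, z=hλ:
  k1=λy_n ⇒ h·k1=z·y_n;  k2=λ(1+9/20z)y_n ⇒ h·k2=z(1+9/20z)y_n
  y_{n+1}/y_n = 1 + z(1+9/20z) = 1 + z + 9/20z²
  so R(z) = 1 + z + 9/20z².

Find x<0 with |R(x)|<1.
x=-0.69: |R|=0.5242
R=1: x+9/20x²=0 ⇒ x=−20/9=-2.2222; min R=1−1/(4·9/20)=0.4444>−1
Confirm numerically:
  x=-2.066: |R|=0.85476 <1
  x=-1.793: |R|=0.65368 <1
  x=-1.434: |R|=0.49136 <1
  x=-1.055: |R|=0.44586 <1
  x=-2.757: |R|=1.66347 >1
  x=-2.626: |R|=1.47714 >1
  x=-2.457: |R|=1.25958 >1
So |R|<1 on (-2.2222, 0).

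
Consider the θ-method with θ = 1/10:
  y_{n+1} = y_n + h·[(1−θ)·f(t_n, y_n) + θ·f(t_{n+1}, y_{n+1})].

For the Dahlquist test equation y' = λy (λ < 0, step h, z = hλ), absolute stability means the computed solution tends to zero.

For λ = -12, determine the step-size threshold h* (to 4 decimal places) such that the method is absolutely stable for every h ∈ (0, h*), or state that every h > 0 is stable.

With y'=λy (z=hλ):
  y_{n+1} = y_n + z·[9/10·y_n + 1/10·y_{n+1}] ⇒ (1 − 1/10z)y_{n+1} = (1 + 9/10z)y_n
  ⇒ R(z) = (1 + 9/10z)/(1 − 1/10z).

Need |R(x)|<1, x<0.
x=-1.2: |R|=0.0714
R=−1: 1+9/10x = −1+1/10x ⇒ -4/5x=2 ⇒ x=2/(-4/5)=-2.5000
Confirm numerically:
  x=-1.908: |R|=0.60228 <1
  x=-1.534: |R|=0.32998 <1
  x=-1.296: |R|=0.14731 <1
  x=-3.071: |R|=1.34948 >1
  x=-2.926: |R|=1.26365 >1
  x=-2.860: |R|=1.22395 >1
So |R|<1 on (-2.5000, 0).

(-2.5000,0); λ=-12 ⇒ h* = (5/2)/12 = 0.2083.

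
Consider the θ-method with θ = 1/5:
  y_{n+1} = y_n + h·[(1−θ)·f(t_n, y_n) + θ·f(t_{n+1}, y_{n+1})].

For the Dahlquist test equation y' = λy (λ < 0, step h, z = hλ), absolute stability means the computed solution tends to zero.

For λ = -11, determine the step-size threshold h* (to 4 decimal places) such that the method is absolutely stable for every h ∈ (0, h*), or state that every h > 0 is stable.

(-3.3333,0); λ=-11 ⇒ h* = (10/3)/11 = 0.3030.

Set f=λy, z=hλ:
  y_{n+1} = y_n + z·[4/5·y_n + 1/5·y_{n+1}] ⇒ (1 − 1/5z)y_{n+1} = (1 + 4/5z)y_n
  ⇒ R(z) = (1 + 4/5z)/(1 − 1/5z).

Need |R(x)|<1, x<0.
x=-0.55: |R|=0.5045
R=−1: 1+4/5x = −1+1/5x ⇒ -3/5x=2 ⇒ x=2/(-3/5)=-3.3333
Confirm numerically:
  x=-2.245: |R|=0.54934 <1
  x=-2.196: |R|=0.52585 <1
  x=-2.120: |R|=0.48876 <1
  x=-3.863: |R|=1.17928 >1
  x=-3.618: |R|=1.09909 >1
  x=-3.384: |R|=1.01813 >1
Interval (-3.3333, 0).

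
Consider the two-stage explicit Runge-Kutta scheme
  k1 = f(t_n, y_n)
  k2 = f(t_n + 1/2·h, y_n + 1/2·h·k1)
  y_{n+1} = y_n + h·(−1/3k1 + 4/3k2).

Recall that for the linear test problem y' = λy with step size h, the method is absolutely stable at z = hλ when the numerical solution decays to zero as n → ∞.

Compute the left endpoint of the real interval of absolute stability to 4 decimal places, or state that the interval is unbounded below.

With y'=λy (z=hλ):
  k1=λy_n ⇒ h·k1=z·y_n;  k2=λ(1+1/2z)y_n ⇒ h·k2=z(1+1/2z)y_n
  y_{n+1}/y_n = 1 − 1/3z + 4/3z(1+1/2z) = 1 + z + 2/3z²
  ⇒ R(z) = 1 + z + 2/3z².

Need |R(x)|<1, x<0.
x=-0.72: |R|=0.6256
R=1: x+2/3x²=0 ⇒ x=−3/2=-1.5000; min R=1−1/(4·2/3)=0.6250>−1
Confirm numerically:
  x=-1.322: |R|=0.84312 <1
  x=-1.270: |R|=0.80527 <1
  x=-0.670: |R|=0.62927 <1
  x=-2.097: |R|=1.83461 >1
  x=-1.975: |R|=1.62542 >1
  x=-1.927: |R|=1.54855 >1
Stable set (-1.5000, 0).

left endpoint -1.5000.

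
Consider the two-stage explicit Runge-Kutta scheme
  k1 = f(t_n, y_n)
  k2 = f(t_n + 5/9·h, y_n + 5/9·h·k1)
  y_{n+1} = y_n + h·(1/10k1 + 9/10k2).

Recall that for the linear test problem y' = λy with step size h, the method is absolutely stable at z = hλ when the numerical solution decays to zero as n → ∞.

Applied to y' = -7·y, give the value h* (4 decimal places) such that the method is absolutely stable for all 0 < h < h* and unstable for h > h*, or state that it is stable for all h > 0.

(-2.0000,0); λ=-7 ⇒ h* = (2)/7 = 0.2857.

On y'=λy, z=hλ:
  k1=λy_n ⇒ h·k1=z·y_n;  k2=λ(1+5/9z)y_n ⇒ h·k2=z(1+5/9z)y_n
  y_{n+1}/y_n = 1 + 1/10z + 9/10z(1+5/9z) = 1 + z + 1/2z²
  R(z) = 1 + z + 1/2z².

Solve |R(x)|<1 on ℝ⁻.
x=-0.87: |R|=0.5085
R=1: x+1/2x²=0 ⇒ x=−2=-2.0000; min R=1−1/(4·1/2)=0.5000>−1
Confirm numerically:
  x=-1.956: |R|=0.95697 <1
  x=-1.338: |R|=0.55712 <1
  x=-1.197: |R|=0.51940 <1
  x=-2.350: |R|=1.41125 >1
  x=-2.164: |R|=1.17745 >1
  x=-2.050: |R|=1.05125 >1
Interval (-2.0000, 0).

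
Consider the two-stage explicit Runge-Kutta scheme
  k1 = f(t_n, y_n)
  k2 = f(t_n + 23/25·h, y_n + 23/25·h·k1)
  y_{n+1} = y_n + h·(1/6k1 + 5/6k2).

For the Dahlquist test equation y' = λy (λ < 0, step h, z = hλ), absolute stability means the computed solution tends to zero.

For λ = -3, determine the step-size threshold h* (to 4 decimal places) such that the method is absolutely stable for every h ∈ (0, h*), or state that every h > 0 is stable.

On y'=λy, z=hλ:
  k1=λy_n ⇒ h·k1=z·y_n;  k2=λ(1+23/25z)y_n ⇒ h·k2=z(1+23/25z)y_n
  y_{n+1}/y_n = 1 + 1/6z + 5/6z(1+23/25z) = 1 + z + 23/30z²
  ⇒ R(z) = 1 + z + 23/30z².

Boundary: |R(x)|=1, x<0.
x=-0.87: |R|=0.7103
R=1: x+23/30x²=0 ⇒ x=−30/23=-1.3043; min R=1−1/(4·23/30)=0.6739>−1
Confirm numerically:
  x=-1.227: |R|=0.92724 <1
  x=-1.018: |R|=0.77652 <1
  x=-0.791: |R|=0.68869 <1
  x=-0.645: |R|=0.67395 <1
  x=-1.873: |R|=1.81657 >1
  x=-1.580: |R|=1.33391 >1
  x=-1.463: |R|=1.17795 >1
Interval (-1.3043, 0).

(-1.3043,0); λ=-3 ⇒ h* = (30/23)/3 = 0.4348.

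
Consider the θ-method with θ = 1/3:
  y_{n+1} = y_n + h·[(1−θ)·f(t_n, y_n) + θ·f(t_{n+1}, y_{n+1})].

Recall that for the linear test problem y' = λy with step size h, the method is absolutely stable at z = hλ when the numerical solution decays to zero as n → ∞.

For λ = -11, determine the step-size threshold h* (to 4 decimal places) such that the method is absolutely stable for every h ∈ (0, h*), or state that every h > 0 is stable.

Set f=λy, z=hλ:
  y_{n+1} = y_n + z·[2/3·y_n + 1/3·y_{n+1}] ⇒ (1 − 1/3z)y_{n+1} = (1 + 2/3z)y_n
  Hence R(z) = (1 + 2/3z)/(1 − 1/3z).

Solve |R(x)|<1 on ℝ⁻.
x=-0.88: |R|=0.3196
R=−1: 1+2/3x = −1+1/3x ⇒ -1/3x=2 ⇒ x=2/(-1/3)=-6.0000
Confirm numerically:
  x=-4.719: |R|=0.83405 <1
  x=-3.367: |R|=0.58646 <1
  x=-2.780: |R|=0.44291 <1
  x=-2.732: |R|=0.42987 <1
  x=-6.542: |R|=1.05680 >1
  x=-6.322: |R|=1.03454 >1
Interval (-6.0000, 0).

(-6.0000,0); λ=-11 ⇒ h* = (6)/11 = 0.5455.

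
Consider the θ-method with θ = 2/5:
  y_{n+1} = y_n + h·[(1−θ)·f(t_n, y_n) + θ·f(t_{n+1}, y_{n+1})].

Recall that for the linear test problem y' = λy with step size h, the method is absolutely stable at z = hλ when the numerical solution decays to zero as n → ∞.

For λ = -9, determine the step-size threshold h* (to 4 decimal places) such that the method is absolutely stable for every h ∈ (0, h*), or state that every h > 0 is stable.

Set f=λy, z=hλ:
  y_{n+1} = y_n + z·[3/5·y_n + 2/5·y_{n+1}] ⇒ (1 − 2/5z)y_{n+1} = (1 + 3/5z)y_n
  so R(z) = (1 + 3/5z)/(1 − 2/5z).

Solve |R(x)|<1 on ℝ⁻.
x=-1.51: |R|=0.0586
R=−1: 1+3/5x = −1+2/5x ⇒ -1/5x=2 ⇒ x=2/(-1/5)=-10.0000
Confirm numerically:
  x=-7.090: |R|=0.84828 <1
  x=-6.618: |R|=0.81454 <1
  x=-4.124: |R|=0.55646 <1
  x=-10.475: |R|=1.01830 >1
  x=-10.384: |R|=1.01490 >1
Interval (-10.0000, 0).

(-10.0000,0); λ=-9 ⇒ h* = (10)/9 = 1.1111.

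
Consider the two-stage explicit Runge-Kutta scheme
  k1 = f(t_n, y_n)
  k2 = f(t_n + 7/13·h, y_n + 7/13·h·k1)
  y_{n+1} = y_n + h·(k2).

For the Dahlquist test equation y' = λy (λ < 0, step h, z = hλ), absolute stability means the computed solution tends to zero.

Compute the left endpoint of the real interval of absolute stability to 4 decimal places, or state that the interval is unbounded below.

z* = -1.8571.

Test eqn y'=λy, z=hλ:
  k1=λy_n ⇒ h·k1=z·y_n;  k2=λ(1+7/13z)y_n ⇒ h·k2=z(1+7/13z)y_n
  y_{n+1}/y_n = 1 + z(1+7/13z) = 1 + z + 7/13z²
  so R(z) = 1 + z + 7/13z².

Find x<0 with |R(x)|<1.
x=-1.55: |R|=0.7437
R=1: x+7/13x²=0 ⇒ x=−13/7=-1.8571; min R=1−1/(4·7/13)=0.5357>−1
Confirm numerically:
  x=-1.735: |R|=0.88589 <1
  x=-1.587: |R|=0.76915 <1
  x=-1.054: |R|=0.54419 <1
  x=-0.923: |R|=0.53573 <1
  x=-2.269: |R|=1.50319 >1
  x=-2.209: |R|=1.41852 >1
  x=-2.108: |R|=1.28474 >1
So |R|<1 on (-1.8571, 0).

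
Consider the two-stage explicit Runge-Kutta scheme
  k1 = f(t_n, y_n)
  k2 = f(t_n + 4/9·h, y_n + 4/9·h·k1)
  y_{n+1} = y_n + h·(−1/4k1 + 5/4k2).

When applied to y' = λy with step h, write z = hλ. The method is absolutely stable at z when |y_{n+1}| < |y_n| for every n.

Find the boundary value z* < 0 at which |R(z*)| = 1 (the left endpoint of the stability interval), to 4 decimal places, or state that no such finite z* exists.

left endpoint -1.8000.

Set f=λy, z=hλ:
  k1=λy_n ⇒ h·k1=z·y_n;  k2=λ(1+4/9z)y_n ⇒ h·k2=z(1+4/9z)y_n
  y_{n+1}/y_n = 1 − 1/4z + 5/4z(1+4/9z) = 1 + z + 5/9z²
  ⇒ R(z) = 1 + z + 5/9z².

Boundary: |R(x)|=1, x<0.
x=-0.87: |R|=0.5505
R=1: x+5/9x²=0 ⇒ x=−9/5=-1.8000; min R=1−1/(4·5/9)=0.5500>−1
Confirm numerically:
  x=-1.653: |R|=0.86501 <1
  x=-1.596: |R|=0.81912 <1
  x=-1.508: |R|=0.75537 <1
  x=-0.803: |R|=0.55523 <1
  x=-2.216: |R|=1.51214 >1
  x=-2.153: |R|=1.42223 >1
  x=-1.900: |R|=1.10556 >1
So |R|<1 on (-1.8000, 0).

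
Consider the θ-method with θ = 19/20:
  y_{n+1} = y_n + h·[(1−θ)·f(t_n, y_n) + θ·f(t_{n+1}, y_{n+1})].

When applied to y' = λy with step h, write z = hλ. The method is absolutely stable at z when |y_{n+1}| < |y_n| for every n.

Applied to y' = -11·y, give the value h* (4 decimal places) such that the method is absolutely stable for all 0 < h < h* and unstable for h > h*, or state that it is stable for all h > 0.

On y'=λy, z=hλ:
  y_{n+1} = y_n + z·[1/20·y_n + 19/20·y_{n+1}] ⇒ (1 − 19/20z)y_{n+1} = (1 + 1/20z)y_n
  Hence R(z) = (1 + 1/20z)/(1 − 19/20z).

Boundary: |R(x)|=1, x<0.
x=-1.25: |R|=0.4286
x=-2: |R|=0.3103
x=-10: |R|=0.0476
x=-100: |R|=0.0417
θ=19/20≥1/2 ⇒ |1+1/20x|<|1−19/20x| ∀x<0 ⇒ unbounded interval.

(−∞, 0) — no finite endpoint. Any h>0 works for λ=-11.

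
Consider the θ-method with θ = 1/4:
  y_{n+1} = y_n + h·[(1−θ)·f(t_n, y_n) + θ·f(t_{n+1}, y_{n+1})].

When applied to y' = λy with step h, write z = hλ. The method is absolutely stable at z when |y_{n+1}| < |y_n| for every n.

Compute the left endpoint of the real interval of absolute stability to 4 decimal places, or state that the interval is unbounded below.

left endpoint -4.0000.

Test eqn y'=λy, z=hλ:
  y_{n+1} = y_n + z·[3/4·y_n + 1/4·y_{n+1}] ⇒ (1 − 1/4z)y_{n+1} = (1 + 3/4z)y_n
  R(z) = (1 + 3/4z)/(1 − 1/4z).

Boundary: |R(x)|=1, x<0.
x=-0.61: |R|=0.4707
R=−1: 1+3/4x = −1+1/4x ⇒ -1/2x=2 ⇒ x=2/(-1/2)=-4.0000
Confirm numerically:
  x=-3.752: |R|=0.93602 <1
  x=-3.481: |R|=0.86125 <1
  x=-2.972: |R|=0.70511 <1
  x=-4.384: |R|=1.09160 >1
  x=-4.220: |R|=1.05353 >1
So |R|<1 on (-4.0000, 0).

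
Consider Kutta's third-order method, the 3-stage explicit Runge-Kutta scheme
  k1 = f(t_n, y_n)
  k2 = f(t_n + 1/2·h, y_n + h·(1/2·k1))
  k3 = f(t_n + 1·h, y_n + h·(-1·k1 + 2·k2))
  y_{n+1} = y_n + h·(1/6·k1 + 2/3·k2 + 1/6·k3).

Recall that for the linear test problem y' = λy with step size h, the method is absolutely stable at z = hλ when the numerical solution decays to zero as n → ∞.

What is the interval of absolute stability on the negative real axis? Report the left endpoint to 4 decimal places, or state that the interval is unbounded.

With y'=λy (z=hλ):
  order 3, 3-stage ⇒ R(z)=1+z+z^2/2+z^3/6
  (e.g. R(-0.91)=0.37845, |R|=0.37845)

Boundary: |R(x)|=1, x<0.
x=-0.91: |R|=0.3785
|R(-2.5)|=0.9792 |R(-1.76)|=0.1198 |R(-1.43)|=0.1051
Bisect:
  x_lo=-3.4079 |R|=3.1974  x_hi=-0.1030 |R|=0.9021
  mid=-1.75546 |R|=0.11626 →hi
  mid=-2.58167 |R|=1.11697 →lo
  mid=-2.16856 |R|=0.51690 →hi
  mid=-2.37512 |R|=0.78760 →hi
  mid=-2.47839 |R|=0.94440 →hi
  mid=-2.53003 |R|=1.02865 →lo
  mid=-2.50421 |R|=0.98602 →hi
  mid=-2.51712 |R|=1.00721 →lo
  mid=-2.51067 |R|=0.99658 →hi
  mid=-2.51389 |R|=1.00189 →lo
  ...
  [-2.51288,-2.51268] ⇒ x*=-2.5127
Stable set (-2.5127, 0).

(-2.5127, 0).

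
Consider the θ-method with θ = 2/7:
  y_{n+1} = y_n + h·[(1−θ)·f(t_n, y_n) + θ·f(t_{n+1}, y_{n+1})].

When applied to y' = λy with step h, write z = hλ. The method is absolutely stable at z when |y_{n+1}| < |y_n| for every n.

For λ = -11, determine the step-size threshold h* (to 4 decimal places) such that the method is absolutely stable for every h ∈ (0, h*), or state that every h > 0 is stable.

Test eqn y'=λy, z=hλ:
  y_{n+1} = y_n + z·[5/7·y_n + 2/7·y_{n+1}] ⇒ (1 − 2/7z)y_{n+1} = (1 + 5/7z)y_n
  R(z) = (1 + 5/7z)/(1 − 2/7z).

Find x<0 with |R(x)|<1.
x=-0.49: |R|=0.5702
R=−1: 1+5/7x = −1+2/7x ⇒ -3/7x=2 ⇒ x=2/(-3/7)=-4.6667
Confirm numerically:
  x=-4.387: |R|=0.94681 <1
  x=-2.207: |R|=0.35351 <1
  x=-2.203: |R|=0.35201 <1
  x=-1.874: |R|=0.22051 <1
  x=-4.826: |R|=1.02871 >1
  x=-4.770: |R|=1.01874 >1
Interval (-4.6667, 0).

(-4.6667,0); λ=-11 ⇒ h* = (14/3)/11 = 0.4242.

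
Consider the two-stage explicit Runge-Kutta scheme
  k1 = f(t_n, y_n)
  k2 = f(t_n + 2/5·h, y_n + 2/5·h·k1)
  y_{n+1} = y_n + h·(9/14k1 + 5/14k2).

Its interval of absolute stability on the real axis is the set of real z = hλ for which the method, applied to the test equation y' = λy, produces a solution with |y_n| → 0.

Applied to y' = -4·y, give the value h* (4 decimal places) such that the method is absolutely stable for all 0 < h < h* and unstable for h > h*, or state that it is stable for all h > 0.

Set f=λy, z=hλ:
  k1=λy_n ⇒ h·k1=z·y_n;  k2=λ(1+2/5z)y_n ⇒ h·k2=z(1+2/5z)y_n
  y_{n+1}/y_n = 1 + 9/14z + 5/14z(1+2/5z) = 1 + z + 1/7z²
  R(z) = 1 + z + 1/7z².

Boundary: |R(x)|=1, x<0.
x=-1.56: |R|=0.2123
R=1: x+1/7x²=0 ⇒ x=−7=-7.0000; min R=1−1/(4·1/7)=-0.7500>−1
Confirm numerically:
  x=-5.160: |R|=0.35634 <1
  x=-5.029: |R|=0.41602 <1
  x=-4.215: |R|=0.67697 <1
  x=-2.857: |R|=0.69094 <1
  x=-7.367: |R|=1.38624 >1
  x=-7.253: |R|=1.26214 >1
Interval (-7.0000, 0).

(-7.0000,0); λ=-4 ⇒ h* = (7)/4 = 1.7500.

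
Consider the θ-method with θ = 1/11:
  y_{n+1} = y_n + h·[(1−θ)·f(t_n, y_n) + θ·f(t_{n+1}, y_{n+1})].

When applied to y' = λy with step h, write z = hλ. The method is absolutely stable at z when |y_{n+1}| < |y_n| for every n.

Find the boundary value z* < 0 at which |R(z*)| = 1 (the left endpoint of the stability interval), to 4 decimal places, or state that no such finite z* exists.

left endpoint -2.4444.

Test eqn y'=λy, z=hλ:
  y_{n+1} = y_n + z·[10/11·y_n + 1/11·y_{n+1}] ⇒ (1 − 1/11z)y_{n+1} = (1 + 10/11z)y_n
  Hence R(z) = (1 + 10/11z)/(1 − 1/11z).

Need |R(x)|<1, x<0.
x=-1.47: |R|=0.2967
R=−1: 1+10/11x = −1+1/11x ⇒ -9/11x=2 ⇒ x=2/(-9/11)=-2.4444
Confirm numerically:
  x=-2.346: |R|=0.93361 <1
  x=-1.446: |R|=0.27800 <1
  x=-0.981: |R|=0.09932 <1
  x=-3.010: |R|=1.36331 >1
  x=-2.899: |R|=1.29434 >1
Interval (-2.4444, 0).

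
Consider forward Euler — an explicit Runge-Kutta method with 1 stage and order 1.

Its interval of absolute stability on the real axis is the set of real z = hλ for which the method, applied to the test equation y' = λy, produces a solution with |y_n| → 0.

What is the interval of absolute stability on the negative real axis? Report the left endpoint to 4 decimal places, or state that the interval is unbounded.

z∈(-2.0000,0).

On y'=λy, z=hλ:
  order 1, 1-stage ⇒ R(z)=1+z
  (e.g. R(-1.77)=-0.77000, |R|=0.77000)

Find x<0 with |R(x)|<1.
x=-1.77: |R|=0.7700
|R(-2.35)|=1.3500 |R(-1.11)|=0.1100 |R(-0.88)|=0.1200
Bisect:
  x_lo=-2.7569 |R|=1.7569  x_hi=-0.2746 |R|=0.7254
  mid=-1.51572 |R|=0.51572 →hi
  mid=-2.13629 |R|=1.13629 →lo
  mid=-1.82600 |R|=0.82600 →hi
  mid=-1.98115 |R|=0.98115 →hi
  mid=-2.05872 |R|=1.05872 →lo
  mid=-2.01993 |R|=1.01993 →lo
  mid=-2.00054 |R|=1.00054 →lo
  mid=-1.99084 |R|=0.99084 →hi
  mid=-1.99569 |R|=0.99569 →hi
  ...
  [-2.00008,-1.99993] ⇒ x*=-2.0000
Interval (-2.0000, 0).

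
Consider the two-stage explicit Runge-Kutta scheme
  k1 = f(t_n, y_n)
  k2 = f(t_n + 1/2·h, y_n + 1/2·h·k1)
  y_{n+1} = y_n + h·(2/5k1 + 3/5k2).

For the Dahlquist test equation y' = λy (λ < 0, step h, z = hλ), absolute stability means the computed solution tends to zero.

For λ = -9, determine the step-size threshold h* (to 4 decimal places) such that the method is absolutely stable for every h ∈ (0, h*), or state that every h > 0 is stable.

(-3.3333,0); λ=-9 ⇒ h* = (10/3)/9 = 0.3704.

Set f=λy, z=hλ:
  k1=λy_n ⇒ h·k1=z·y_n;  k2=λ(1+1/2z)y_n ⇒ h·k2=z(1+1/2z)y_n
  y_{n+1}/y_n = 1 + 2/5z + 3/5z(1+1/2z) = 1 + z + 3/10z²
  R(z) = 1 + z + 3/10z².

Need |R(x)|<1, x<0.
x=-1.53: |R|=0.1723
R=1: x+3/10x²=0 ⇒ x=−10/3=-3.3333; min R=1−1/(4·3/10)=0.1667>−1
Confirm numerically:
  x=-2.960: |R|=0.66848 <1
  x=-2.447: |R|=0.34934 <1
  x=-1.360: |R|=0.19488 <1
  x=-3.487: |R|=1.16075 >1
  x=-3.381: |R|=1.04835 >1
Stable set (-3.3333, 0).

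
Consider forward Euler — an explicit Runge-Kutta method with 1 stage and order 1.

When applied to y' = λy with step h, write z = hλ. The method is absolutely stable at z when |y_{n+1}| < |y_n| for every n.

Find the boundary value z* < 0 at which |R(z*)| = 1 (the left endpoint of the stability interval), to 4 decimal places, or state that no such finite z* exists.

left endpoint -2.0000.

On y'=λy, z=hλ:
  order 1, 1-stage ⇒ R(z)=1+z
  (e.g. R(-1.71)=-0.71000, |R|=0.71000)

Boundary: |R(x)|=1, x<0.
x=-1.71: |R|=0.7100
|R(-2.34)|=1.3400 |R(-2.2)|=1.2000 |R(-0.63)|=0.3700
Bisect:
  x_lo=-2.6175 |R|=1.6175  x_hi=-0.3070 |R|=0.6930
  mid=-1.46227 |R|=0.46227 →hi
  mid=-2.03991 |R|=1.03991 →lo
  mid=-1.75109 |R|=0.75109 →hi
  mid=-1.89550 |R|=0.89550 →hi
  mid=-1.96771 |R|=0.96771 →hi
  mid=-2.00381 |R|=1.00381 →lo
  mid=-1.98576 |R|=0.98576 →hi
  mid=-1.99478 |R|=0.99478 →hi
  ...
  [-2.00000,-1.99986] ⇒ x*=-2.0000
Interval (-2.0000, 0).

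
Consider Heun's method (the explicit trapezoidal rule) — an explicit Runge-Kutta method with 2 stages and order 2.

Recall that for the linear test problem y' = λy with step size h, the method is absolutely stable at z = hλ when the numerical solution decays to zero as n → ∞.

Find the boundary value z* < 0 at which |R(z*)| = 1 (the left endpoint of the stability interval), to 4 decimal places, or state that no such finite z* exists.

z* = -2.0000.

Set f=λy, z=hλ:
  order 2, 2-stage ⇒ R(z)=1+z+z^2/2
  (e.g. R(-0.34)=0.71780, |R|=0.71780)

Find x<0 with |R(x)|<1.
x=-0.34: |R|=0.7178
|R(-2.31)|=1.3580 |R(-1.69)|=0.7380 |R(-0.59)|=0.5840
Bisect:
  x_lo=-2.3062 |R|=1.3531  x_hi=-0.3201 |R|=0.7312
  mid=-1.31312 |R|=0.54902 →hi
  mid=-1.80965 |R|=0.82777 →hi
  mid=-2.05792 |R|=1.05960 →lo
  mid=-1.93379 |R|=0.93598 →hi
  mid=-1.99585 |R|=0.99586 →hi
  mid=-2.02689 |R|=1.02725 →lo
  mid=-2.01137 |R|=1.01143 →lo
  ...
  [-2.00010,-1.99997] ⇒ x*=-2.0000
So |R|<1 on (-2.0000, 0).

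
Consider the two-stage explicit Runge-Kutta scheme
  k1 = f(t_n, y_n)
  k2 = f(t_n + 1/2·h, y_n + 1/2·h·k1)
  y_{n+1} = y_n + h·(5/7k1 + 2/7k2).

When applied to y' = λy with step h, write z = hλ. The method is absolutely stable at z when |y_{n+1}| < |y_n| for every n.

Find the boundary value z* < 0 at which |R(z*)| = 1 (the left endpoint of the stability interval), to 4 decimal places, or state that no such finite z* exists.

z* = -7.0000.

Set f=λy, z=hλ:
  k1=λy_n ⇒ h·k1=z·y_n;  k2=λ(1+1/2z)y_n ⇒ h·k2=z(1+1/2z)y_n
  y_{n+1}/y_n = 1 + 5/7z + 2/7z(1+1/2z) = 1 + z + 1/7z²
  R(z) = 1 + z + 1/7z².

Need |R(x)|<1, x<0.
x=-1.37: |R|=0.1019
R=1: x+1/7x²=0 ⇒ x=−7=-7.0000; min R=1−1/(4·1/7)=-0.7500>−1
Confirm numerically:
  x=-5.621: |R|=0.10734 <1
  x=-3.570: |R|=0.74930 <1
  x=-3.109: |R|=0.72816 <1
  x=-7.328: |R|=1.34337 >1
  x=-7.270: |R|=1.28041 >1
  x=-7.263: |R|=1.27288 >1
Stable set (-7.0000, 0).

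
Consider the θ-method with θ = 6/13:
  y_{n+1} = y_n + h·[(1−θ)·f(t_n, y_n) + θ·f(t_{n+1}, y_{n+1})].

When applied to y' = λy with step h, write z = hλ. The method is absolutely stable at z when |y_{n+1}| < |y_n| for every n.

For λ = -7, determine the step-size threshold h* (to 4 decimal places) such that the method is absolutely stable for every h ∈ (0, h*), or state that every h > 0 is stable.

With y'=λy (z=hλ):
  y_{n+1} = y_n + z·[7/13·y_n + 6/13·y_{n+1}] ⇒ (1 − 6/13z)y_{n+1} = (1 + 7/13z)y_n
  ⇒ R(z) = (1 + 7/13z)/(1 − 6/13z).

Boundary: |R(x)|=1, x<0.
x=-0.53: |R|=0.5742
R=−1: 1+7/13x = −1+6/13x ⇒ -1/13x=2 ⇒ x=2/(-1/13)=-26.0000
Confirm numerically:
  x=-23.045: |R|=0.98047 <1
  x=-22.955: |R|=0.97980 <1
  x=-22.398: |R|=0.97556 <1
  x=-20.747: |R|=0.96179 <1
  x=-26.232: |R|=1.00136 >1
  x=-26.223: |R|=1.00131 >1
  x=-26.112: |R|=1.00066 >1
Stable set (-26.0000, 0).

(-26.0000,0); λ=-7 ⇒ h* = (26)/7 = 3.7143.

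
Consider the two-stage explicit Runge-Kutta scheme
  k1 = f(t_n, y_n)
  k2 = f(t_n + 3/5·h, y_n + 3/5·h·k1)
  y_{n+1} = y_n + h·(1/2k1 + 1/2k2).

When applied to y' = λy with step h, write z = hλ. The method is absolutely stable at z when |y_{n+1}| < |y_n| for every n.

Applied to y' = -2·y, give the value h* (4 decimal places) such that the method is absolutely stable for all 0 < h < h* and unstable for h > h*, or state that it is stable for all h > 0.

(-3.3333,0); λ=-2 ⇒ h* = (10/3)/2 = 1.6667.

Set f=λy, z=hλ:
  k1=λy_n ⇒ h·k1=z·y_n;  k2=λ(1+3/5z)y_n ⇒ h·k2=z(1+3/5z)y_n
  y_{n+1}/y_n = 1 + 1/2z + 1/2z(1+3/5z) = 1 + z + 3/10z²
  so R(z) = 1 + z + 3/10z².

Need |R(x)|<1, x<0.
x=-0.93: |R|=0.3295
R=1: x+3/10x²=0 ⇒ x=−10/3=-3.3333; min R=1−1/(4·3/10)=0.1667>−1
Confirm numerically:
  x=-3.306: |R|=0.97289 <1
  x=-3.236: |R|=0.90551 <1
  x=-2.328: |R|=0.29788 <1
  x=-1.552: |R|=0.17061 <1
  x=-3.785: |R|=1.51287 >1
  x=-3.609: |R|=1.29846 >1
Interval (-3.3333, 0).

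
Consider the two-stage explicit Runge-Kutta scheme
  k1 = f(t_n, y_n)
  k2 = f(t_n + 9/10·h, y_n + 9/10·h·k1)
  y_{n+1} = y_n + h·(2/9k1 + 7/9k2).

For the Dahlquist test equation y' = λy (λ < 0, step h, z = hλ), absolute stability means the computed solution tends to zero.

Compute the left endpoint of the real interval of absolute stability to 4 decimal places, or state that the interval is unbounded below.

z* = -1.4286.

Test eqn y'=λy, z=hλ:
  k1=λy_n ⇒ h·k1=z·y_n;  k2=λ(1+9/10z)y_n ⇒ h·k2=z(1+9/10z)y_n
  y_{n+1}/y_n = 1 + 2/9z + 7/9z(1+9/10z) = 1 + z + 7/10z²
  Hence R(z) = 1 + z + 7/10z².

Solve |R(x)|<1 on ℝ⁻.
x=-1.03: |R|=0.7126
R=1: x+7/10x²=0 ⇒ x=−10/7=-1.4286; min R=1−1/(4·7/10)=0.6429>−1
Confirm numerically:
  x=-1.194: |R|=0.80395 <1
  x=-1.167: |R|=0.78632 <1
  x=-1.111: |R|=0.75302 <1
  x=-0.949: |R|=0.68142 <1
  x=-1.726: |R|=1.35935 >1
  x=-1.660: |R|=1.26892 >1
So |R|<1 on (-1.4286, 0).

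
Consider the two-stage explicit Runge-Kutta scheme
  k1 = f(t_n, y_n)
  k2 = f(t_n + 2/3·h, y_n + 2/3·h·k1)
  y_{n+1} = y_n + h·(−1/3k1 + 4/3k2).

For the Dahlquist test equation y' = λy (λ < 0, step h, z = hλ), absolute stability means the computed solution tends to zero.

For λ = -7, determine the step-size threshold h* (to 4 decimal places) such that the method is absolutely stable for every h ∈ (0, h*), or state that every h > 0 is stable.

With y'=λy (z=hλ):
  k1=λy_n ⇒ h·k1=z·y_n;  k2=λ(1+2/3z)y_n ⇒ h·k2=z(1+2/3z)y_n
  y_{n+1}/y_n = 1 − 1/3z + 4/3z(1+2/3z) = 1 + z + 8/9z²
  ⇒ R(z) = 1 + z + 8/9z².

Solve |R(x)|<1 on ℝ⁻.
x=-1.08: |R|=0.9568
R=1: x+8/9x²=0 ⇒ x=−9/8=-1.1250; min R=1−1/(4·8/9)=0.7188>−1
Confirm numerically:
  x=-0.795: |R|=0.76680 <1
  x=-0.699: |R|=0.73531 <1
  x=-0.664: |R|=0.72791 <1
  x=-0.631: |R|=0.72292 <1
  x=-1.549: |R|=1.58380 >1
  x=-1.370: |R|=1.29836 >1
  x=-1.163: |R|=1.03928 >1
Stable set (-1.1250, 0).

(-1.1250,0); λ=-7 ⇒ h* = (9/8)/7 = 0.1607.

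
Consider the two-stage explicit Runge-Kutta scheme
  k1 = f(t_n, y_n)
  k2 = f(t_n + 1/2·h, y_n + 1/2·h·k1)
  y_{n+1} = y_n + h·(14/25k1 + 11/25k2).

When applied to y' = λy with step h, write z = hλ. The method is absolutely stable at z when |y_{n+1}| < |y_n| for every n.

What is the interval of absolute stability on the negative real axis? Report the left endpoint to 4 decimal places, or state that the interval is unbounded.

Test eqn y'=λy, z=hλ:
  k1=λy_n ⇒ h·k1=z·y_n;  k2=λ(1+1/2z)y_n ⇒ h·k2=z(1+1/2z)y_n
  y_{n+1}/y_n = 1 + 14/25z + 11/25z(1+1/2z) = 1 + z + 11/50z²
  R(z) = 1 + z + 11/50z².

Need |R(x)|<1, x<0.
x=-1.16: |R|=0.1360
R=1: x+11/50x²=0 ⇒ x=−50/11=-4.5455; min R=1−1/(4·11/50)=-0.1364>−1
Confirm numerically:
  x=-3.635: |R|=0.27191 <1
  x=-3.335: |R|=0.11189 <1
  x=-2.431: |R|=0.13085 <1
  x=-1.987: |R|=0.11840 <1
  x=-5.082: |R|=1.59988 >1
  x=-4.838: |R|=1.31137 >1
Interval (-4.5455, 0).

(-4.5455, 0).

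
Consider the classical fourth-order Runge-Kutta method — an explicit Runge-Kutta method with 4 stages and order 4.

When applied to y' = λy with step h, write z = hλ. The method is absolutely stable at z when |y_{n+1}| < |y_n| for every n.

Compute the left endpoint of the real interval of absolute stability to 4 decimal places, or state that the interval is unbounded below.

left endpoint -2.7853.

Test eqn y'=λy, z=hλ:
  order 4, 4-stage ⇒ R(z)=1+z+z^2/2+z^3/6+z^4/24
  (e.g. R(-1.78)=0.28252, |R|=0.28252)

Boundary: |R(x)|=1, x<0.
x=-1.78: |R|=0.2825
|R(-1.96)|=0.3208 |R(-0.82)|=0.4431 |R(-0.7)|=0.4978
Bisect:
  x_lo=-3.1470 |R|=1.6971  x_hi=-0.1559 |R|=0.8557
  mid=-1.65145 |R|=0.27145 →hi
  mid=-2.39923 |R|=0.55777 →hi
  mid=-2.77313 |R|=0.98181 →hi
  mid=-2.96008 |R|=1.29712 →lo
  mid=-2.86660 |R|=1.12967 →lo
  mid=-2.81987 |R|=1.05339 →lo
  mid=-2.79650 |R|=1.01702 →lo
  mid=-2.78481 |R|=0.99928 →hi
  mid=-2.79065 |R|=1.00811 →lo
  ...
  [-2.78536,-2.78518] ⇒ x*=-2.7853
So |R|<1 on (-2.7853, 0).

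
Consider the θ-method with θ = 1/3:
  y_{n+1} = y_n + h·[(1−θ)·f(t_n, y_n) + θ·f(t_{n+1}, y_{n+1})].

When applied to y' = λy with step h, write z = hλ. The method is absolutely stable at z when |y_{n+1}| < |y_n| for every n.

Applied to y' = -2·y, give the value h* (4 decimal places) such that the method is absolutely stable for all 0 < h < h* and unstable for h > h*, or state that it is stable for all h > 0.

Test eqn y'=λy, z=hλ:
  y_{n+1} = y_n + z·[2/3·y_n + 1/3·y_{n+1}] ⇒ (1 − 1/3z)y_{n+1} = (1 + 2/3z)y_n
  R(z) = (1 + 2/3z)/(1 − 1/3z).

Boundary: |R(x)|=1, x<0.
x=-0.69: |R|=0.4390
R=−1: 1+2/3x = −1+1/3x ⇒ -1/3x=2 ⇒ x=2/(-1/3)=-6.0000
Confirm numerically:
  x=-5.460: |R|=0.93617 <1
  x=-4.269: |R|=0.76187 <1
  x=-3.737: |R|=0.66409 <1
  x=-3.206: |R|=0.54979 <1
  x=-6.338: |R|=1.03620 >1
  x=-6.212: |R|=1.02301 >1
  x=-6.061: |R|=1.00673 >1
Interval (-6.0000, 0).

(-6.0000,0); λ=-2 ⇒ h* = (6)/2 = 3.0000.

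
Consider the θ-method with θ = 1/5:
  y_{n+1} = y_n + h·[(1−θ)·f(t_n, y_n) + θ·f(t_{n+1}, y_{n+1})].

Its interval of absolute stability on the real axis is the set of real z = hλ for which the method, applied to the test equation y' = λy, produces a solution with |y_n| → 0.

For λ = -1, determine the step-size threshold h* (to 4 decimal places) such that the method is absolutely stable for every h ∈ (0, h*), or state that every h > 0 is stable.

Test eqn y'=λy, z=hλ:
  y_{n+1} = y_n + z·[4/5·y_n + 1/5·y_{n+1}] ⇒ (1 − 1/5z)y_{n+1} = (1 + 4/5z)y_n
  ⇒ R(z) = (1 + 4/5z)/(1 − 1/5z).

Boundary: |R(x)|=1, x<0.
x=-1.41: |R|=0.0998
R=−1: 1+4/5x = −1+1/5x ⇒ -3/5x=2 ⇒ x=2/(-3/5)=-3.3333
Confirm numerically:
  x=-3.025: |R|=0.88474 <1
  x=-2.901: |R|=0.83584 <1
  x=-2.613: |R|=0.71614 <1
  x=-2.019: |R|=0.43824 <1
  x=-3.907: |R|=1.19322 >1
  x=-3.359: |R|=1.00921 >1
Stable set (-3.3333, 0).

(-3.3333,0); λ=-1 ⇒ h* = (10/3)/1 = 3.3333.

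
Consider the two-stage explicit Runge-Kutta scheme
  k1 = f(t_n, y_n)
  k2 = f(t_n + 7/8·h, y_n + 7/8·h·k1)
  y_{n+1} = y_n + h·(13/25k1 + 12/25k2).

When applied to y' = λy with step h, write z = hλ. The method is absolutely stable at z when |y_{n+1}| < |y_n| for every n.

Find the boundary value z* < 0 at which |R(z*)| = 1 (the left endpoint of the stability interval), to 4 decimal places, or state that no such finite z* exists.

Test eqn y'=λy, z=hλ:
  k1=λy_n ⇒ h·k1=z·y_n;  k2=λ(1+7/8z)y_n ⇒ h·k2=z(1+7/8z)y_n
  y_{n+1}/y_n = 1 + 13/25z + 12/25z(1+7/8z) = 1 + z + 21/50z²
  so R(z) = 1 + z + 21/50z².

Find x<0 with |R(x)|<1.
x=-1.74: |R|=0.5316
R=1: x+21/50x²=0 ⇒ x=−50/21=-2.3810; min R=1−1/(4·21/50)=0.4048>−1
Confirm numerically:
  x=-2.324: |R|=0.94441 <1
  x=-1.371: |R|=0.41845 <1
  x=-1.305: |R|=0.41027 <1
  x=-2.976: |R|=1.74376 >1
  x=-2.529: |R|=1.15725 >1
So |R|<1 on (-2.3810, 0).

z* = -2.3810.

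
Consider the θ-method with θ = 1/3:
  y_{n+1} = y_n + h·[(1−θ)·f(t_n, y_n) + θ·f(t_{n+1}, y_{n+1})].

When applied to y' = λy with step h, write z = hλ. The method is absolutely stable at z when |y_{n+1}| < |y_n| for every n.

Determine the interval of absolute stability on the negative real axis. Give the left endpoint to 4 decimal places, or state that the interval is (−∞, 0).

(-6.0000, 0).

Set f=λy, z=hλ:
  y_{n+1} = y_n + z·[2/3·y_n + 1/3·y_{n+1}] ⇒ (1 − 1/3z)y_{n+1} = (1 + 2/3z)y_n
  R(z) = (1 + 2/3z)/(1 − 1/3z).

Find x<0 with |R(x)|<1.
x=-0.61: |R|=0.4931
R=−1: 1+2/3x = −1+1/3x ⇒ -1/3x=2 ⇒ x=2/(-1/3)=-6.0000
Confirm numerically:
  x=-4.861: |R|=0.85511 <1
  x=-4.024: |R|=0.71868 <1
  x=-3.532: |R|=0.62217 <1
  x=-6.185: |R|=1.02014 >1
  x=-6.147: |R|=1.01607 >1
  x=-6.125: |R|=1.01370 >1
So |R|<1 on (-6.0000, 0).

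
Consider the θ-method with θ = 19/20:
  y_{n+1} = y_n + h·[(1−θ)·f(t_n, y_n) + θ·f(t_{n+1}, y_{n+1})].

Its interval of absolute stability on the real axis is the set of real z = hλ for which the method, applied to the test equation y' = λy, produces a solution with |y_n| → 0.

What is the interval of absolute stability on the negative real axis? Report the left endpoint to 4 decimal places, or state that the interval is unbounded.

Set f=λy, z=hλ:
  y_{n+1} = y_n + z·[1/20·y_n + 19/20·y_{n+1}] ⇒ (1 − 19/20z)y_{n+1} = (1 + 1/20z)y_n
  R(z) = (1 + 1/20z)/(1 − 19/20z).

Solve |R(x)|<1 on ℝ⁻.
x=-0.39: |R|=0.7154
x=-2: |R|=0.3103
x=-10: |R|=0.0476
x=-100: |R|=0.0417
θ=19/20≥1/2 ⇒ |1+1/20x|<|1−19/20x| ∀x<0 ⇒ stable on all of ℝ⁻.

(−∞, 0) — no finite endpoint.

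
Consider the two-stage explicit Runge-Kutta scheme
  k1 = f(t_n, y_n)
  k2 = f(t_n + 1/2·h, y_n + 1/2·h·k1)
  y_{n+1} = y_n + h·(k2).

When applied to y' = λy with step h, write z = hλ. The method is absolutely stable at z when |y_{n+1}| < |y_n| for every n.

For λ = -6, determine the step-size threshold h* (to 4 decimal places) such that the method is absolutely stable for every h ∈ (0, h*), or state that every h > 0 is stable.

(-2.0000,0); λ=-6 ⇒ h* = (2)/6 = 0.3333.

Test eqn y'=λy, z=hλ:
  k1=λy_n ⇒ h·k1=z·y_n;  k2=λ(1+1/2z)y_n ⇒ h·k2=z(1+1/2z)y_n
  y_{n+1}/y_n = 1 + z(1+1/2z) = 1 + z + 1/2z²
  Hence R(z) = 1 + z + 1/2z².

Solve |R(x)|<1 on ℝ⁻.
x=-0.39: |R|=0.6861
R=1: x+1/2x²=0 ⇒ x=−2=-2.0000; min R=1−1/(4·1/2)=0.5000>−1
Confirm numerically:
  x=-1.895: |R|=0.90051 <1
  x=-1.507: |R|=0.62852 <1
  x=-1.097: |R|=0.50470 <1
  x=-2.482: |R|=1.59816 >1
  x=-2.206: |R|=1.22722 >1
So |R|<1 on (-2.0000, 0).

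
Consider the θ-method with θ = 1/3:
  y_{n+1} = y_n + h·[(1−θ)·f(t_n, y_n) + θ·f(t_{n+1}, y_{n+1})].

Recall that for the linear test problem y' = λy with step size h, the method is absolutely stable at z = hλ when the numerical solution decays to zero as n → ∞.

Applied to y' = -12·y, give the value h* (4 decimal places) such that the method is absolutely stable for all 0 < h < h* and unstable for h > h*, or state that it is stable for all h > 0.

With y'=λy (z=hλ):
  y_{n+1} = y_n + z·[2/3·y_n + 1/3·y_{n+1}] ⇒ (1 − 1/3z)y_{n+1} = (1 + 2/3z)y_n
  ⇒ R(z) = (1 + 2/3z)/(1 − 1/3z).

Solve |R(x)|<1 on ℝ⁻.
x=-1.59: |R|=0.0392
R=−1: 1+2/3x = −1+1/3x ⇒ -1/3x=2 ⇒ x=2/(-1/3)=-6.0000
Confirm numerically:
  x=-5.527: |R|=0.94453 <1
  x=-4.975: |R|=0.87147 <1
  x=-3.804: |R|=0.67725 <1
  x=-3.753: |R|=0.66726 <1
  x=-6.216: |R|=1.02344 >1
  x=-6.193: |R|=1.02099 >1
So |R|<1 on (-6.0000, 0).

(-6.0000,0); λ=-12 ⇒ h* = (6)/12 = 0.5000.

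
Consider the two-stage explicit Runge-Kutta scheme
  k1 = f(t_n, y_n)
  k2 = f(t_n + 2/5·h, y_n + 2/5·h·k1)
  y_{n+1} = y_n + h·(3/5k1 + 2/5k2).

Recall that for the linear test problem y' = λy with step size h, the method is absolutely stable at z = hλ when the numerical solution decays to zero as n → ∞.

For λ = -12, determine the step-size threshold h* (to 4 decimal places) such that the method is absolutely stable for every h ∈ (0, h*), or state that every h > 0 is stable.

On y'=λy, z=hλ:
  k1=λy_n ⇒ h·k1=z·y_n;  k2=λ(1+2/5z)y_n ⇒ h·k2=z(1+2/5z)y_n
  y_{n+1}/y_n = 1 + 3/5z + 2/5z(1+2/5z) = 1 + z + 4/25z²
  Hence R(z) = 1 + z + 4/25z².

Boundary: |R(x)|=1, x<0.
x=-1.21: |R|=0.0243
R=1: x+4/25x²=0 ⇒ x=−25/4=-6.2500; min R=1−1/(4·4/25)=-0.5625>−1
Confirm numerically:
  x=-5.186: |R|=0.11714 <1
  x=-4.011: |R|=0.43690 <1
  x=-3.815: |R|=0.48632 <1
  x=-6.734: |R|=1.52148 >1
  x=-6.374: |R|=1.12646 >1
  x=-6.360: |R|=1.11194 >1
Stable set (-6.2500, 0).

(-6.2500,0); λ=-12 ⇒ h* = (25/4)/12 = 0.5208.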